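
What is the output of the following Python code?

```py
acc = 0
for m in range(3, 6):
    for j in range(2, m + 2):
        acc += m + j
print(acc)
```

m=3,j=2: acc = 0+5 = 5
m=3,j=3: acc = 5+6 = 11
m=3,j=4: acc = 11+7 = 18
m=4,j=2: acc = 18+6 = 24
m=4,j=3: acc = 24+7 = 31
m=4,j=4: acc = 31+8 = 39
m=4,j=5: acc = 39+9 = 48
m=5,j=2: acc = 48+7 = 55
m=5,j=3: acc = 55+8 = 63
m=5,j=4: acc = 63+9 = 72
m=5,j=5: acc = 72+10 = 82
m=5,j=6: acc = 82+11 = 93

93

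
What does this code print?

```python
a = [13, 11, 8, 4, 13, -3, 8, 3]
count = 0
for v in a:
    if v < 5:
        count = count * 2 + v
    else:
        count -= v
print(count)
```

v=13: not <5, count = 0-13 = -13
v=11: not <5, count = (-13)-11 = -24
v=8: not <5, count = (-24)-8 = -32
v=4: <5, count = (-32)*2+4 = -60
v=13: not <5, count = (-60)-13 = -73
v=-3: <5, count = (-73)*2+(-3) = -149
v=8: not <5, count = (-149)-8 = -157
v=3: <5, count = (-157)*2+3 = -311

-311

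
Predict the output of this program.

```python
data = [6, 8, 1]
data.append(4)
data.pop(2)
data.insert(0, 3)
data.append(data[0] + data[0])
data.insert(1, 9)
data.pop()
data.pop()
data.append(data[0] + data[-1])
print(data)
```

[3, 9, 6, 8, 11]

append 4 → [6, 8, 1, 4]
pop(2) removes 1 → [6, 8, 4]
insert 3 at 0 → [3, 6, 8, 4]
append data[0]+data[0] = 3+3 = 6 → [3, 6, 8, 4, 6]
insert 9 at 1 → [3, 9, 6, 8, 4, 6]
pop() removes 6 → [3, 9, 6, 8, 4]
pop() removes 4 → [3, 9, 6, 8]
append data[0]+data[-1] = 3+8 = 11 → [3, 9, 6, 8, 11]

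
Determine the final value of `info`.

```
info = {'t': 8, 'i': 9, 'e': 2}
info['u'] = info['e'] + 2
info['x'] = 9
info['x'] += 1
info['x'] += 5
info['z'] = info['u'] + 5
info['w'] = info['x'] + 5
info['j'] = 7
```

info['u'] = info['e']+2 = 4 → {'t': 8, 'i': 9, 'e': 2, 'u': 4}
info['x'] = 9 → {'t': 8, 'i': 9, 'e': 2, 'u': 4, 'x': 9}
info['x'] = 9+1 = 10 → {'t': 8, 'i': 9, 'e': 2, 'u': 4, 'x': 10}
info['x'] = 10+5 = 15 → {'t': 8, 'i': 9, 'e': 2, 'u': 4, 'x': 15}
info['z'] = info['u']+5 = 9 → {'t': 8, 'i': 9, 'e': 2, 'u': 4, 'x': 15, 'z': 9}
info['w'] = info['x']+5 = 20 → {'t': 8, 'i': 9, 'e': 2, 'u': 4, 'x': 15, 'z': 9, 'w': 20}
info['j'] = 7 → {'t': 8, 'i': 9, 'e': 2, 'u': 4, 'x': 15, 'z': 9, 'w': 20, 'j': 7}

{'t': 8, 'i': 9, 'e': 2, 'u': 4, 'x': 15, 'z': 9, 'w': 20, 'j': 7}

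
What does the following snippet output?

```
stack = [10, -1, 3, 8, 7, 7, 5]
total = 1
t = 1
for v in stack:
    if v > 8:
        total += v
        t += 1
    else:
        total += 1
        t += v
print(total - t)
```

v=10: >8, total = 1+10 = 11; t=2
v=-1: not >8, total = 11+1 = 12; t=1
v=3: not >8, total = 12+1 = 13; t=4
v=8: not >8, total = 13+1 = 14; t=12
v=7: not >8, total = 14+1 = 15; t=19
v=7: not >8, total = 15+1 = 16; t=26
v=5: not >8, total = 16+1 = 17; t=31
total-t = 17-31 = -14

-14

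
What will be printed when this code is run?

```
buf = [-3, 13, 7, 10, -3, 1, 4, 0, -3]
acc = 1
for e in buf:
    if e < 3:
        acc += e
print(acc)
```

e=-3: <3, acc = 1+(-3) = -2
e=13: not <3
e=7: not <3
e=10: not <3
e=-3: <3, acc = (-2)+(-3) = -5
e=1: <3, acc = (-5)+1 = -4
e=4: not <3
e=0: <3, acc = (-4)+0 = -4
e=-3: <3, acc = (-4)+(-3) = -7

-7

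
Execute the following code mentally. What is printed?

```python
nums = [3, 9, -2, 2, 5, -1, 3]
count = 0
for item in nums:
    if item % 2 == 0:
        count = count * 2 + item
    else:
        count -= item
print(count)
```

-57

item=3: not even, count = 0-3 = -3
item=9: not even, count = (-3)-9 = -12
item=-2: even, count = (-12)*2+(-2) = -26
item=2: even, count = (-26)*2+2 = -50
item=5: not even, count = (-50)-5 = -55
item=-1: not even, count = (-55)-(-1) = -54
item=3: not even, count = (-54)-3 = -57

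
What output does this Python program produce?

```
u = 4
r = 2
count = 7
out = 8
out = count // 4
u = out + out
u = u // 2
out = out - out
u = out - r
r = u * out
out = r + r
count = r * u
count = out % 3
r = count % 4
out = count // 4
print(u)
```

-2

out = 7//4 = 1
u = 1+1 = 2
u = 2//2 = 1
out = 1-1 = 0
u = 0-2 = -2
r = (-2)*0 = 0
out = 0+0 = 0
count = 0*(-2) = 0
count = 0%3 = 0
r = 0%4 = 0
out = 0//4 = 0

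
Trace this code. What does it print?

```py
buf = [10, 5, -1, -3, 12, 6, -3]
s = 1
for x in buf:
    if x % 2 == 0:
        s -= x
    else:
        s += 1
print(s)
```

x=10: even, s = 1-10 = -9
x=5: not even, s = (-9)+1 = -8
x=-1: not even, s = (-8)+1 = -7
x=-3: not even, s = (-7)+1 = -6
x=12: even, s = (-6)-12 = -18
x=6: even, s = (-18)-6 = -24
x=-3: not even, s = (-24)+1 = -23

-23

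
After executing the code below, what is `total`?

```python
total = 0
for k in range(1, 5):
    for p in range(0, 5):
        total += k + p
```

k=1,p=0: total = 0+1 = 1
k=1,p=1: total = 1+2 = 3
k=1,p=2: total = 3+3 = 6
k=1,p=3: total = 6+4 = 10
k=1,p=4: total = 10+5 = 15
k=2,p=0: total = 15+2 = 17
k=2,p=1: total = 17+3 = 20
k=2,p=2: total = 20+4 = 24
k=2,p=3: total = 24+5 = 29
k=2,p=4: total = 29+6 = 35
k=3,p=0: total = 35+3 = 38
k=3,p=1: total = 38+4 = 42
k=3,p=2: total = 42+5 = 47
k=3,p=3: total = 47+6 = 53
k=3,p=4: total = 53+7 = 60
k=4,p=0: total = 60+4 = 64
k=4,p=1: total = 64+5 = 69
k=4,p=2: total = 69+6 = 75
k=4,p=3: total = 75+7 = 82
k=4,p=4: total = 82+8 = 90

90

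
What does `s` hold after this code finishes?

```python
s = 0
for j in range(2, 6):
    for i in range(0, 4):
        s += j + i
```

80

j=2,i=0: s = 0+2 = 2
j=2,i=1: s = 2+3 = 5
j=2,i=2: s = 5+4 = 9
j=2,i=3: s = 9+5 = 14
j=3,i=0: s = 14+3 = 17
j=3,i=1: s = 17+4 = 21
j=3,i=2: s = 21+5 = 26
j=3,i=3: s = 26+6 = 32
j=4,i=0: s = 32+4 = 36
j=4,i=1: s = 36+5 = 41
j=4,i=2: s = 41+6 = 47
j=4,i=3: s = 47+7 = 54
j=5,i=0: s = 54+5 = 59
j=5,i=1: s = 59+6 = 65
j=5,i=2: s = 65+7 = 72
j=5,i=3: s = 72+8 = 80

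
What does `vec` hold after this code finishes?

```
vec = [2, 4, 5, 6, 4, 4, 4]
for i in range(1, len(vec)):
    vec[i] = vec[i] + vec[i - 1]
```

i=1: vec[1] = 4+2 = 6 → [2, 6, 5, 6, 4, 4, 4]
i=2: vec[2] = 5+6 = 11 → [2, 6, 11, 6, 4, 4, 4]
i=3: vec[3] = 6+11 = 17 → [2, 6, 11, 17, 4, 4, 4]
i=4: vec[4] = 4+17 = 21 → [2, 6, 11, 17, 21, 4, 4]
i=5: vec[5] = 4+21 = 25 → [2, 6, 11, 17, 21, 25, 4]
i=6: vec[6] = 4+25 = 29 → [2, 6, 11, 17, 21, 25, 29]

[2, 6, 11, 17, 21, 25, 29]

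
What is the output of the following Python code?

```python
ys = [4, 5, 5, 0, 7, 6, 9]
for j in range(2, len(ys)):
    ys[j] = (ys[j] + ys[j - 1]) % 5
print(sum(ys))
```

j=2: ys[2] = (5+5)%5 = 0 → [4, 5, 0, 0, 7, 6, 9]
j=3: ys[3] = (0+0)%5 = 0 → [4, 5, 0, 0, 7, 6, 9]
j=4: ys[4] = (7+0)%5 = 2 → [4, 5, 0, 0, 2, 6, 9]
j=5: ys[5] = (6+2)%5 = 3 → [4, 5, 0, 0, 2, 3, 9]
j=6: ys[6] = (9+3)%5 = 2 → [4, 5, 0, 0, 2, 3, 2]
sum = 16

16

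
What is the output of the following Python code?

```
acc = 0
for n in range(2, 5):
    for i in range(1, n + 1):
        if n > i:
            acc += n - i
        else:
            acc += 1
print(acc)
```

n=2,i=1: 2>1, acc = 0+1 = 1
n=2,i=2: not 2>2, acc = 1+1 = 2
n=3,i=1: 3>1, acc = 2+2 = 4
n=3,i=2: 3>2, acc = 4+1 = 5
n=3,i=3: not 3>3, acc = 5+1 = 6
n=4,i=1: 4>1, acc = 6+3 = 9
n=4,i=2: 4>2, acc = 9+2 = 11
n=4,i=3: 4>3, acc = 11+1 = 12
n=4,i=4: not 4>4, acc = 12+1 = 13

13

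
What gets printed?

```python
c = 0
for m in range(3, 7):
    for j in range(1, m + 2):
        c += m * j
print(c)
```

m=3,j=1: c = 0+3 = 3
m=3,j=2: c = 3+6 = 9
m=3,j=3: c = 9+9 = 18
m=3,j=4: c = 18+12 = 30
m=4,j=1: c = 30+4 = 34
m=4,j=2: c = 34+8 = 42
m=4,j=3: c = 42+12 = 54
m=4,j=4: c = 54+16 = 70
m=4,j=5: c = 70+20 = 90
m=5,j=1: c = 90+5 = 95
m=5,j=2: c = 95+10 = 105
m=5,j=3: c = 105+15 = 120
m=5,j=4: c = 120+20 = 140
m=5,j=5: c = 140+25 = 165
m=5,j=6: c = 165+30 = 195
m=6,j=1: c = 195+6 = 201
m=6,j=2: c = 201+12 = 213
m=6,j=3: c = 213+18 = 231
m=6,j=4: c = 231+24 = 255
m=6,j=5: c = 255+30 = 285
m=6,j=6: c = 285+36 = 321
m=6,j=7: c = 321+42 = 363

363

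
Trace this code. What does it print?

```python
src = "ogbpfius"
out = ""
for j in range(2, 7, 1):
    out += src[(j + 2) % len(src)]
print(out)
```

fiuso

j=2: add src[4]='f' → 'f'
j=3: add src[5]='i' → 'fi'
j=4: add src[6]='u' → 'fiu'
j=5: add src[7]='s' → 'fius'
j=6: add src[0]='o' → 'fiuso'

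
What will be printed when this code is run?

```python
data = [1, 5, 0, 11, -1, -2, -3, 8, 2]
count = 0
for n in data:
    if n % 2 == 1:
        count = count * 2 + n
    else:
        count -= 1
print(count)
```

n=1: odd, count = 0*2+1 = 1
n=5: odd, count = 1*2+5 = 7
n=0: not odd, count = 7-1 = 6
n=11: odd, count = 6*2+11 = 23
n=-1: odd, count = 23*2+(-1) = 45
n=-2: not odd, count = 45-1 = 44
n=-3: odd, count = 44*2+(-3) = 85
n=8: not odd, count = 85-1 = 84
n=2: not odd, count = 84-1 = 83

83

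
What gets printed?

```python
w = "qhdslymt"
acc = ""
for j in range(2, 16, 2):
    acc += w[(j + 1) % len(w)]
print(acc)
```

j=2: add w[3]='s' → 's'
j=4: add w[5]='y' → 'sy'
j=6: add w[7]='t' → 'syt'
j=8: add w[1]='h' → 'syth'
j=10: add w[3]='s' → 'syths'
j=12: add w[5]='y' → 'sythsy'
j=14: add w[7]='t' → 'sythsyt'

sythsyt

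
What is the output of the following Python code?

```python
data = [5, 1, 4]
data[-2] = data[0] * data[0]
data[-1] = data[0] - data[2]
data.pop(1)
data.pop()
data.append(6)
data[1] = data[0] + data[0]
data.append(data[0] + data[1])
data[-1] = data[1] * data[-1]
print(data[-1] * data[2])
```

data[-2] = data[0]*data[0] = 5*5 = 25 → [5, 25, 4]
data[-1] = data[0]-data[2] = 5-4 = 1 → [5, 25, 1]
pop(1) removes 25 → [5, 1]
pop() removes 1 → [5]
append 6 → [5, 6]
data[1] = data[0]+data[0] = 5+5 = 10 → [5, 10]
append data[0]+data[1] = 5+10 = 15 → [5, 10, 15]
data[-1] = data[1]*data[-1] = 10*15 = 150 → [5, 10, 150]
data[-1]*data[2] = 150*150 = 22500

22500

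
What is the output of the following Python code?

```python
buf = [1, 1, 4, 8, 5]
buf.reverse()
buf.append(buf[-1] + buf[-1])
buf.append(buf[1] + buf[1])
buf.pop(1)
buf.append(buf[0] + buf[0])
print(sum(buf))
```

reverse → [5, 8, 4, 1, 1]
append buf[-1]+buf[-1] = 1+1 = 2 → [5, 8, 4, 1, 1, 2]
append buf[1]+buf[1] = 8+8 = 16 → [5, 8, 4, 1, 1, 2, 16]
pop(1) removes 8 → [5, 4, 1, 1, 2, 16]
append buf[0]+buf[0] = 5+5 = 10 → [5, 4, 1, 1, 2, 16, 10]
sum = 39

39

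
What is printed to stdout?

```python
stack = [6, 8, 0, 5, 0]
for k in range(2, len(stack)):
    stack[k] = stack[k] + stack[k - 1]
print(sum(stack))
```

48

k=2: stack[2] = 0+8 = 8 → [6, 8, 8, 5, 0]
k=3: stack[3] = 5+8 = 13 → [6, 8, 8, 13, 0]
k=4: stack[4] = 0+13 = 13 → [6, 8, 8, 13, 13]
sum = 48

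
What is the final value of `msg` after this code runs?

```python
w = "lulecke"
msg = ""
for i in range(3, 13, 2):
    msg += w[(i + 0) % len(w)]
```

'ekllc'

i=3: add w[3]='e' → 'e'
i=5: add w[5]='k' → 'ek'
i=7: add w[0]='l' → 'ekl'
i=9: add w[2]='l' → 'ekll'
i=11: add w[4]='c' → 'ekllc'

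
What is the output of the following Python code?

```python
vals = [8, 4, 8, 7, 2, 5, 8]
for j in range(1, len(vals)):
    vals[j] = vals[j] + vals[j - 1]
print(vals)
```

j=1: vals[1] = 4+8 = 12 → [8, 12, 8, 7, 2, 5, 8]
j=2: vals[2] = 8+12 = 20 → [8, 12, 20, 7, 2, 5, 8]
j=3: vals[3] = 7+20 = 27 → [8, 12, 20, 27, 2, 5, 8]
j=4: vals[4] = 2+27 = 29 → [8, 12, 20, 27, 29, 5, 8]
j=5: vals[5] = 5+29 = 34 → [8, 12, 20, 27, 29, 34, 8]
j=6: vals[6] = 8+34 = 42 → [8, 12, 20, 27, 29, 34, 42]

[8, 12, 20, 27, 29, 34, 42]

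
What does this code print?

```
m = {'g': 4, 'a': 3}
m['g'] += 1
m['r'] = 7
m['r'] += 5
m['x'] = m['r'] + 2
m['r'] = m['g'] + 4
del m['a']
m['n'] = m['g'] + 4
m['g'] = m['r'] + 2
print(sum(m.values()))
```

m['g'] = 4+1 = 5 → {'g': 5, 'a': 3}
m['r'] = 7 → {'g': 5, 'a': 3, 'r': 7}
m['r'] = 7+5 = 12 → {'g': 5, 'a': 3, 'r': 12}
m['x'] = m['r']+2 = 14 → {'g': 5, 'a': 3, 'r': 12, 'x': 14}
m['r'] = m['g']+4 = 9 → {'g': 5, 'a': 3, 'r': 9, 'x': 14}
del 'a' → {'g': 5, 'r': 9, 'x': 14}
m['n'] = m['g']+4 = 9 → {'g': 5, 'r': 9, 'x': 14, 'n': 9}
m['g'] = m['r']+2 = 11 → {'g': 11, 'r': 9, 'x': 14, 'n': 9}
sum of values = 43

43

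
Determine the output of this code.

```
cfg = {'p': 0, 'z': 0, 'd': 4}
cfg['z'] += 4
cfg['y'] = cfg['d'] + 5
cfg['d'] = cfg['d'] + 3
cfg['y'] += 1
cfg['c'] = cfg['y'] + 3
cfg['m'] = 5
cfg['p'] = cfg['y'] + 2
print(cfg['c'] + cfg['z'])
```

cfg['z'] = 0+4 = 4 → {'p': 0, 'z': 4, 'd': 4}
cfg['y'] = cfg['d']+5 = 9 → {'p': 0, 'z': 4, 'd': 4, 'y': 9}
cfg['d'] = cfg['d']+3 = 7 → {'p': 0, 'z': 4, 'd': 7, 'y': 9}
cfg['y'] = 9+1 = 10 → {'p': 0, 'z': 4, 'd': 7, 'y': 10}
cfg['c'] = cfg['y']+3 = 13 → {'p': 0, 'z': 4, 'd': 7, 'y': 10, 'c': 13}
cfg['m'] = 5 → {'p': 0, 'z': 4, 'd': 7, 'y': 10, 'c': 13, 'm': 5}
cfg['p'] = cfg['y']+2 = 12 → {'p': 12, 'z': 4, 'd': 7, 'y': 10, 'c': 13, 'm': 5}
cfg['c']+cfg['z'] = 13+4 = 17

17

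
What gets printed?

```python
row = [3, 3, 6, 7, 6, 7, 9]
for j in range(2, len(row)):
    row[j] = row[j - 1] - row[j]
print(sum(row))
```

j=2: row[2] = 3-6 = -3 → [3, 3, -3, 7, 6, 7, 9]
j=3: row[3] = (-3)-7 = -10 → [3, 3, -3, -10, 6, 7, 9]
j=4: row[4] = (-10)-6 = -16 → [3, 3, -3, -10, -16, 7, 9]
j=5: row[5] = (-16)-7 = -23 → [3, 3, -3, -10, -16, -23, 9]
j=6: row[6] = (-23)-9 = -32 → [3, 3, -3, -10, -16, -23, -32]
sum = -78

-78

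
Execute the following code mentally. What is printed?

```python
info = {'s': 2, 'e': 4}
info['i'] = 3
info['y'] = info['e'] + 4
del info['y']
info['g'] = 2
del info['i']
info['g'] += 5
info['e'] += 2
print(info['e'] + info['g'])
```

13

info['i'] = 3 → {'s': 2, 'e': 4, 'i': 3}
info['y'] = info['e']+4 = 8 → {'s': 2, 'e': 4, 'i': 3, 'y': 8}
del 'y' → {'s': 2, 'e': 4, 'i': 3}
info['g'] = 2 → {'s': 2, 'e': 4, 'i': 3, 'g': 2}
del 'i' → {'s': 2, 'e': 4, 'g': 2}
info['g'] = 2+5 = 7 → {'s': 2, 'e': 4, 'g': 7}
info['e'] = 4+2 = 6 → {'s': 2, 'e': 6, 'g': 7}
info['e']+info['g'] = 6+7 = 13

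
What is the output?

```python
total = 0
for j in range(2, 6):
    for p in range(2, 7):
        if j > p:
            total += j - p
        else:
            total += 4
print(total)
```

66

j=2,p=2: not 2>2, total = 0+4 = 4
j=2,p=3: not 2>3, total = 4+4 = 8
j=2,p=4: not 2>4, total = 8+4 = 12
j=2,p=5: not 2>5, total = 12+4 = 16
j=2,p=6: not 2>6, total = 16+4 = 20
j=3,p=2: 3>2, total = 20+1 = 21
j=3,p=3: not 3>3, total = 21+4 = 25
j=3,p=4: not 3>4, total = 25+4 = 29
j=3,p=5: not 3>5, total = 29+4 = 33
j=3,p=6: not 3>6, total = 33+4 = 37
j=4,p=2: 4>2, total = 37+2 = 39
j=4,p=3: 4>3, total = 39+1 = 40
j=4,p=4: not 4>4, total = 40+4 = 44
j=4,p=5: not 4>5, total = 44+4 = 48
j=4,p=6: not 4>6, total = 48+4 = 52
j=5,p=2: 5>2, total = 52+3 = 55
j=5,p=3: 5>3, total = 55+2 = 57
j=5,p=4: 5>4, total = 57+1 = 58
j=5,p=5: not 5>5, total = 58+4 = 62
j=5,p=6: not 5>6, total = 62+4 = 66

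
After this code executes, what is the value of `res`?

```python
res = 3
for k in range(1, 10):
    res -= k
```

k=1: res = 3-1 = 2
k=2: res = 2-2 = 0
k=3: res = 0-3 = -3
k=4: res = (-3)-4 = -7
k=5: res = (-7)-5 = -12
k=6: res = (-12)-6 = -18
k=7: res = (-18)-7 = -25
k=8: res = (-25)-8 = -33
k=9: res = (-33)-9 = -42

-42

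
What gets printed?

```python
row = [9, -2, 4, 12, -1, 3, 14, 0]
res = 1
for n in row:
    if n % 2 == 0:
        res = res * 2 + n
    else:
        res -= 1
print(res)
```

68

n=9: not even, res = 1-1 = 0
n=-2: even, res = 0*2+(-2) = -2
n=4: even, res = (-2)*2+4 = 0
n=12: even, res = 0*2+12 = 12
n=-1: not even, res = 12-1 = 11
n=3: not even, res = 11-1 = 10
n=14: even, res = 10*2+14 = 34
n=0: even, res = 34*2+0 = 68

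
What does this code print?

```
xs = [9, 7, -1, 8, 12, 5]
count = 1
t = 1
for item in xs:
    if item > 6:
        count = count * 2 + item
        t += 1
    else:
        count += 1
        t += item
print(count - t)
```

item=9: >6, count = 1*2+9 = 11; t=2
item=7: >6, count = 11*2+7 = 29; t=3
item=-1: not >6, count = 29+1 = 30; t=2
item=8: >6, count = 30*2+8 = 68; t=3
item=12: >6, count = 68*2+12 = 148; t=4
item=5: not >6, count = 148+1 = 149; t=9
count-t = 149-9 = 140

140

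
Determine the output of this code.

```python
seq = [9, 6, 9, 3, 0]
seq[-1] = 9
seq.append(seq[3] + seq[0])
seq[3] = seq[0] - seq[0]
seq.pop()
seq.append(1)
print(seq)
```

[9, 6, 9, 0, 9, 1]

seq[-1] = 9 → [9, 6, 9, 3, 9]
append seq[3]+seq[0] = 3+9 = 12 → [9, 6, 9, 3, 9, 12]
seq[3] = seq[0]-seq[0] = 9-9 = 0 → [9, 6, 9, 0, 9, 12]
pop() removes 12 → [9, 6, 9, 0, 9]
append 1 → [9, 6, 9, 0, 9, 1]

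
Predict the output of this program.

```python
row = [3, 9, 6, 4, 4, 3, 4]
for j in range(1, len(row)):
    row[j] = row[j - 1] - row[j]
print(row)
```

j=1: row[1] = 3-9 = -6 → [3, -6, 6, 4, 4, 3, 4]
j=2: row[2] = (-6)-6 = -12 → [3, -6, -12, 4, 4, 3, 4]
j=3: row[3] = (-12)-4 = -16 → [3, -6, -12, -16, 4, 3, 4]
j=4: row[4] = (-16)-4 = -20 → [3, -6, -12, -16, -20, 3, 4]
j=5: row[5] = (-20)-3 = -23 → [3, -6, -12, -16, -20, -23, 4]
j=6: row[6] = (-23)-4 = -27 → [3, -6, -12, -16, -20, -23, -27]

[3, -6, -12, -16, -20, -23, -27]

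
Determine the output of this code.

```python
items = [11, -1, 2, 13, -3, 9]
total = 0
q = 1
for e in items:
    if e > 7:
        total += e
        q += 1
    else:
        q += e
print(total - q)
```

e=11: >7, total = 0+11 = 11; q=2
e=-1: not >7; q=1
e=2: not >7; q=3
e=13: >7, total = 11+13 = 24; q=4
e=-3: not >7; q=1
e=9: >7, total = 24+9 = 33; q=2
total-q = 33-2 = 31

31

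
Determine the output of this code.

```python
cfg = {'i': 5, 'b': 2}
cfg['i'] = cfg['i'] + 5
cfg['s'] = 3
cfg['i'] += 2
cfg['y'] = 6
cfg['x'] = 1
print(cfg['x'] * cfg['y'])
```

6

cfg['i'] = cfg['i']+5 = 10 → {'i': 10, 'b': 2}
cfg['s'] = 3 → {'i': 10, 'b': 2, 's': 3}
cfg['i'] = 10+2 = 12 → {'i': 12, 'b': 2, 's': 3}
cfg['y'] = 6 → {'i': 12, 'b': 2, 's': 3, 'y': 6}
cfg['x'] = 1 → {'i': 12, 'b': 2, 's': 3, 'y': 6, 'x': 1}
cfg['x']*cfg['y'] = 1*6 = 6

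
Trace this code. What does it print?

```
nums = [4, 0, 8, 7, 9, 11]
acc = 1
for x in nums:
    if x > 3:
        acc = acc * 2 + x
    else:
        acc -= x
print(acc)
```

x=4: >3, acc = 1*2+4 = 6
x=0: not >3, acc = 6-0 = 6
x=8: >3, acc = 6*2+8 = 20
x=7: >3, acc = 20*2+7 = 47
x=9: >3, acc = 47*2+9 = 103
x=11: >3, acc = 103*2+11 = 217

217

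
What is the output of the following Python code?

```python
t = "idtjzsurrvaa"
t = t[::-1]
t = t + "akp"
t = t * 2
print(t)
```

reverse → 'aavrruszjtdi'
+ 'akp' → 'aavrruszjtdiakp'
repeat ×2 → 'aavrruszjtdiakpaavrruszjtdiakp'

aavrruszjtdiakpaavrruszjtdiakp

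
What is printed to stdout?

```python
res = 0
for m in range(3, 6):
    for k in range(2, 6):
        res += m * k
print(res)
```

168

m=3,k=2: res = 0+6 = 6
m=3,k=3: res = 6+9 = 15
m=3,k=4: res = 15+12 = 27
m=3,k=5: res = 27+15 = 42
m=4,k=2: res = 42+8 = 50
m=4,k=3: res = 50+12 = 62
m=4,k=4: res = 62+16 = 78
m=4,k=5: res = 78+20 = 98
m=5,k=2: res = 98+10 = 108
m=5,k=3: res = 108+15 = 123
m=5,k=4: res = 123+20 = 143
m=5,k=5: res = 143+25 = 168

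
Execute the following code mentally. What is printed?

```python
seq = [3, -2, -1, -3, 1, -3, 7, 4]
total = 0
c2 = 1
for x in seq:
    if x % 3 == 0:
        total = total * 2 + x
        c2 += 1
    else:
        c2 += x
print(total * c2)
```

39

x=3: %3==0, total = 0*2+3 = 3; c2=2
x=-2: not %3==0; c2=0
x=-1: not %3==0; c2=-1
x=-3: %3==0, total = 3*2+(-3) = 3; c2=0
x=1: not %3==0; c2=1
x=-3: %3==0, total = 3*2+(-3) = 3; c2=2
x=7: not %3==0; c2=9
x=4: not %3==0; c2=13
total*c2 = 3*13 = 39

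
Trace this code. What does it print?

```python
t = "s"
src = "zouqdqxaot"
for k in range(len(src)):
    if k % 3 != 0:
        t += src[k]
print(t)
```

soudqao

k=0: skip
k=1: add 'o' → 'so'
k=2: add 'u' → 'sou'
k=3: skip
k=4: add 'd' → 'soud'
k=5: add 'q' → 'soudq'
k=6: skip
k=7: add 'a' → 'soudqa'
k=8: add 'o' → 'soudqao'
k=9: skip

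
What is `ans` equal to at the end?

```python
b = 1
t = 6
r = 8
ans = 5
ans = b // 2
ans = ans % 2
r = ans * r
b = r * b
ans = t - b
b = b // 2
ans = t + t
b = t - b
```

12

ans = 1//2 = 0
ans = 0%2 = 0
r = 0*8 = 0
b = 0*1 = 0
ans = 6-0 = 6
b = 0//2 = 0
ans = 6+6 = 12
b = 6-0 = 6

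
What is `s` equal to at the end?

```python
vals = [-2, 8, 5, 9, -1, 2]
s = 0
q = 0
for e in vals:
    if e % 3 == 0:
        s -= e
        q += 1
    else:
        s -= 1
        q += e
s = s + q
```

e=-2: not %3==0, s = 0-1 = -1; q=-2
e=8: not %3==0, s = (-1)-1 = -2; q=6
e=5: not %3==0, s = (-2)-1 = -3; q=11
e=9: %3==0, s = (-3)-9 = -12; q=12
e=-1: not %3==0, s = (-12)-1 = -13; q=11
e=2: not %3==0, s = (-13)-1 = -14; q=13
s+q = (-14)+13 = -1

-1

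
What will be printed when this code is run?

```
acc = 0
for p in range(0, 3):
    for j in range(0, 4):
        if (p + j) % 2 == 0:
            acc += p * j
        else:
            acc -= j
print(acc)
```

-2

p=0,j=0: even sum, acc = 0+0 = 0
p=0,j=1: odd sum, acc = 0-1 = -1
p=0,j=2: even sum, acc = (-1)+0 = -1
p=0,j=3: odd sum, acc = (-1)-3 = -4
p=1,j=0: odd sum, acc = (-4)-0 = -4
p=1,j=1: even sum, acc = (-4)+1 = -3
p=1,j=2: odd sum, acc = (-3)-2 = -5
p=1,j=3: even sum, acc = (-5)+3 = -2
p=2,j=0: even sum, acc = (-2)+0 = -2
p=2,j=1: odd sum, acc = (-2)-1 = -3
p=2,j=2: even sum, acc = (-3)+4 = 1
p=2,j=3: odd sum, acc = 1-3 = -2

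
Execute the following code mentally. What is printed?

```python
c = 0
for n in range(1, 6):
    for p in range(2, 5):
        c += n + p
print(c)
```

n=1,p=2: c = 0+3 = 3
n=1,p=3: c = 3+4 = 7
n=1,p=4: c = 7+5 = 12
n=2,p=2: c = 12+4 = 16
n=2,p=3: c = 16+5 = 21
n=2,p=4: c = 21+6 = 27
n=3,p=2: c = 27+5 = 32
n=3,p=3: c = 32+6 = 38
n=3,p=4: c = 38+7 = 45
n=4,p=2: c = 45+6 = 51
n=4,p=3: c = 51+7 = 58
n=4,p=4: c = 58+8 = 66
n=5,p=2: c = 66+7 = 73
n=5,p=3: c = 73+8 = 81
n=5,p=4: c = 81+9 = 90

90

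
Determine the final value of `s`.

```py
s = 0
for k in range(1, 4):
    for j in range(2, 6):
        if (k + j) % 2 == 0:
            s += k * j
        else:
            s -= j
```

k=1,j=2: odd sum, s = 0-2 = -2
k=1,j=3: even sum, s = (-2)+3 = 1
k=1,j=4: odd sum, s = 1-4 = -3
k=1,j=5: even sum, s = (-3)+5 = 2
k=2,j=2: even sum, s = 2+4 = 6
k=2,j=3: odd sum, s = 6-3 = 3
k=2,j=4: even sum, s = 3+8 = 11
k=2,j=5: odd sum, s = 11-5 = 6
k=3,j=2: odd sum, s = 6-2 = 4
k=3,j=3: even sum, s = 4+9 = 13
k=3,j=4: odd sum, s = 13-4 = 9
k=3,j=5: even sum, s = 9+15 = 24

24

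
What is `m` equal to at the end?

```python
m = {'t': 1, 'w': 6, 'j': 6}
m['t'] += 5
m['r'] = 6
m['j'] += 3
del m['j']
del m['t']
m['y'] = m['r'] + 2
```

m['t'] = 1+5 = 6 → {'t': 6, 'w': 6, 'j': 6}
m['r'] = 6 → {'t': 6, 'w': 6, 'j': 6, 'r': 6}
m['j'] = 6+3 = 9 → {'t': 6, 'w': 6, 'j': 9, 'r': 6}
del 'j' → {'t': 6, 'w': 6, 'r': 6}
del 't' → {'w': 6, 'r': 6}
m['y'] = m['r']+2 = 8 → {'w': 6, 'r': 6, 'y': 8}

{'w': 6, 'r': 6, 'y': 8}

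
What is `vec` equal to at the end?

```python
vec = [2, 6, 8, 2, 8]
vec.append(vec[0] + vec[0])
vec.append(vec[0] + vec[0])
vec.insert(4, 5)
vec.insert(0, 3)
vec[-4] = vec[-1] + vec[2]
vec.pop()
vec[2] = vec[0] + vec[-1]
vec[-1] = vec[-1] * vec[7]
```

[3, 2, 7, 8, 2, 10, 8, 16]

append vec[0]+vec[0] = 2+2 = 4 → [2, 6, 8, 2, 8, 4]
append vec[0]+vec[0] = 2+2 = 4 → [2, 6, 8, 2, 8, 4, 4]
insert 5 at 4 → [2, 6, 8, 2, 5, 8, 4, 4]
insert 3 at 0 → [3, 2, 6, 8, 2, 5, 8, 4, 4]
vec[-4] = vec[-1]+vec[2] = 4+6 = 10 → [3, 2, 6, 8, 2, 10, 8, 4, 4]
pop() removes 4 → [3, 2, 6, 8, 2, 10, 8, 4]
vec[2] = vec[0]+vec[-1] = 3+4 = 7 → [3, 2, 7, 8, 2, 10, 8, 4]
vec[-1] = vec[-1]*vec[7] = 4*4 = 16 → [3, 2, 7, 8, 2, 10, 8, 16]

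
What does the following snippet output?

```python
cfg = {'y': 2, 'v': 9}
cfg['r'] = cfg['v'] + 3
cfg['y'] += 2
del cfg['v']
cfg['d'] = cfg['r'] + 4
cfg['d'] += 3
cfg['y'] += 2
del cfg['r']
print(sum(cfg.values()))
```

cfg['r'] = cfg['v']+3 = 12 → {'y': 2, 'v': 9, 'r': 12}
cfg['y'] = 2+2 = 4 → {'y': 4, 'v': 9, 'r': 12}
del 'v' → {'y': 4, 'r': 12}
cfg['d'] = cfg['r']+4 = 16 → {'y': 4, 'r': 12, 'd': 16}
cfg['d'] = 16+3 = 19 → {'y': 4, 'r': 12, 'd': 19}
cfg['y'] = 4+2 = 6 → {'y': 6, 'r': 12, 'd': 19}
del 'r' → {'y': 6, 'd': 19}
sum of values = 25

25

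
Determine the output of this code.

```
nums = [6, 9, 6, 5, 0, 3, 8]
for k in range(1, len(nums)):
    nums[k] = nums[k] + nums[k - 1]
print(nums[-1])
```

37

k=1: nums[1] = 9+6 = 15 → [6, 15, 6, 5, 0, 3, 8]
k=2: nums[2] = 6+15 = 21 → [6, 15, 21, 5, 0, 3, 8]
k=3: nums[3] = 5+21 = 26 → [6, 15, 21, 26, 0, 3, 8]
k=4: nums[4] = 0+26 = 26 → [6, 15, 21, 26, 26, 3, 8]
k=5: nums[5] = 3+26 = 29 → [6, 15, 21, 26, 26, 29, 8]
k=6: nums[6] = 8+29 = 37 → [6, 15, 21, 26, 26, 29, 37]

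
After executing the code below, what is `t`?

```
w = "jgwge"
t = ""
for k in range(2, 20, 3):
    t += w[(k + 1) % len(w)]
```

'ggewjg'

k=2: add w[3]='g' → 'g'
k=5: add w[1]='g' → 'gg'
k=8: add w[4]='e' → 'gge'
k=11: add w[2]='w' → 'ggew'
k=14: add w[0]='j' → 'ggewj'
k=17: add w[3]='g' → 'ggewjg'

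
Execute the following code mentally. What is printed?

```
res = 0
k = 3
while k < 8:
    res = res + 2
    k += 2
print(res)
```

6

k=3: res = 0+2 = 2
k=5: res = 2+2 = 4
k=7: res = 4+2 = 6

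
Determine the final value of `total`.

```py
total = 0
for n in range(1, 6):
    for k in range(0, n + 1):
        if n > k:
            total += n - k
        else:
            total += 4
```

n=1,k=0: 1>0, total = 0+1 = 1
n=1,k=1: not 1>1, total = 1+4 = 5
n=2,k=0: 2>0, total = 5+2 = 7
n=2,k=1: 2>1, total = 7+1 = 8
n=2,k=2: not 2>2, total = 8+4 = 12
n=3,k=0: 3>0, total = 12+3 = 15
n=3,k=1: 3>1, total = 15+2 = 17
n=3,k=2: 3>2, total = 17+1 = 18
n=3,k=3: not 3>3, total = 18+4 = 22
n=4,k=0: 4>0, total = 22+4 = 26
n=4,k=1: 4>1, total = 26+3 = 29
n=4,k=2: 4>2, total = 29+2 = 31
n=4,k=3: 4>3, total = 31+1 = 32
n=4,k=4: not 4>4, total = 32+4 = 36
n=5,k=0: 5>0, total = 36+5 = 41
n=5,k=1: 5>1, total = 41+4 = 45
n=5,k=2: 5>2, total = 45+3 = 48
n=5,k=3: 5>3, total = 48+2 = 50
n=5,k=4: 5>4, total = 50+1 = 51
n=5,k=5: not 5>5, total = 51+4 = 55

55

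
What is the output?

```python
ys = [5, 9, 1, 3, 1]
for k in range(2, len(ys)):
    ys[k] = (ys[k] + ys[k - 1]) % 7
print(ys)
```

[5, 9, 3, 6, 0]

k=2: ys[2] = (1+9)%7 = 3 → [5, 9, 3, 3, 1]
k=3: ys[3] = (3+3)%7 = 6 → [5, 9, 3, 6, 1]
k=4: ys[4] = (1+6)%7 = 0 → [5, 9, 3, 6, 0]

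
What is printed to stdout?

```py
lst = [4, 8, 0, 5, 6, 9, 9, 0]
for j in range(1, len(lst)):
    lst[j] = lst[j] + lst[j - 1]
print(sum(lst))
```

182

j=1: lst[1] = 8+4 = 12 → [4, 12, 0, 5, 6, 9, 9, 0]
j=2: lst[2] = 0+12 = 12 → [4, 12, 12, 5, 6, 9, 9, 0]
j=3: lst[3] = 5+12 = 17 → [4, 12, 12, 17, 6, 9, 9, 0]
j=4: lst[4] = 6+17 = 23 → [4, 12, 12, 17, 23, 9, 9, 0]
j=5: lst[5] = 9+23 = 32 → [4, 12, 12, 17, 23, 32, 9, 0]
j=6: lst[6] = 9+32 = 41 → [4, 12, 12, 17, 23, 32, 41, 0]
j=7: lst[7] = 0+41 = 41 → [4, 12, 12, 17, 23, 32, 41, 41]
sum = 182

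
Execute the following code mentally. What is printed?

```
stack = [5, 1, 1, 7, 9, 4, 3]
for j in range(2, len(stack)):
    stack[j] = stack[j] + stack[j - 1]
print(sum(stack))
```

82

j=2: stack[2] = 1+1 = 2 → [5, 1, 2, 7, 9, 4, 3]
j=3: stack[3] = 7+2 = 9 → [5, 1, 2, 9, 9, 4, 3]
j=4: stack[4] = 9+9 = 18 → [5, 1, 2, 9, 18, 4, 3]
j=5: stack[5] = 4+18 = 22 → [5, 1, 2, 9, 18, 22, 3]
j=6: stack[6] = 3+22 = 25 → [5, 1, 2, 9, 18, 22, 25]
sum = 82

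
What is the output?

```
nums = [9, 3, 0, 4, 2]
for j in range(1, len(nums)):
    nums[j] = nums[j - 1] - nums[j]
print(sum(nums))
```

23

j=1: nums[1] = 9-3 = 6 → [9, 6, 0, 4, 2]
j=2: nums[2] = 6-0 = 6 → [9, 6, 6, 4, 2]
j=3: nums[3] = 6-4 = 2 → [9, 6, 6, 2, 2]
j=4: nums[4] = 2-2 = 0 → [9, 6, 6, 2, 0]
sum = 23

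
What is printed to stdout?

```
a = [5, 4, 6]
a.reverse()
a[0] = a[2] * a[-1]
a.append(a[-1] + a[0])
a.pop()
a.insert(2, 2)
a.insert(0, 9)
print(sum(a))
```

reverse → [6, 4, 5]
a[0] = a[2]*a[-1] = 5*5 = 25 → [25, 4, 5]
append a[-1]+a[0] = 5+25 = 30 → [25, 4, 5, 30]
pop() removes 30 → [25, 4, 5]
insert 2 at 2 → [25, 4, 2, 5]
insert 9 at 0 → [9, 25, 4, 2, 5]
sum = 45

45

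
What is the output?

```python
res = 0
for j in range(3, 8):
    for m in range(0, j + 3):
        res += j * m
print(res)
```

j=3,m=0: res = 0+0 = 0
j=3,m=1: res = 0+3 = 3
j=3,m=2: res = 3+6 = 9
j=3,m=3: res = 9+9 = 18
j=3,m=4: res = 18+12 = 30
j=3,m=5: res = 30+15 = 45
j=4,m=0: res = 45+0 = 45
j=4,m=1: res = 45+4 = 49
j=4,m=2: res = 49+8 = 57
j=4,m=3: res = 57+12 = 69
j=4,m=4: res = 69+16 = 85
j=4,m=5: res = 85+20 = 105
j=4,m=6: res = 105+24 = 129
j=5,m=0: res = 129+0 = 129
j=5,m=1: res = 129+5 = 134
j=5,m=2: res = 134+10 = 144
j=5,m=3: res = 144+15 = 159
j=5,m=4: res = 159+20 = 179
j=5,m=5: res = 179+25 = 204
j=5,m=6: res = 204+30 = 234
j=5,m=7: res = 234+35 = 269
j=6,m=0: res = 269+0 = 269
j=6,m=1: res = 269+6 = 275
j=6,m=2: res = 275+12 = 287
j=6,m=3: res = 287+18 = 305
j=6,m=4: res = 305+24 = 329
j=6,m=5: res = 329+30 = 359
j=6,m=6: res = 359+36 = 395
j=6,m=7: res = 395+42 = 437
j=6,m=8: res = 437+48 = 485
j=7,m=0: res = 485+0 = 485
j=7,m=1: res = 485+7 = 492
j=7,m=2: res = 492+14 = 506
j=7,m=3: res = 506+21 = 527
j=7,m=4: res = 527+28 = 555
j=7,m=5: res = 555+35 = 590
j=7,m=6: res = 590+42 = 632
j=7,m=7: res = 632+49 = 681
j=7,m=8: res = 681+56 = 737
j=7,m=9: res = 737+63 = 800

800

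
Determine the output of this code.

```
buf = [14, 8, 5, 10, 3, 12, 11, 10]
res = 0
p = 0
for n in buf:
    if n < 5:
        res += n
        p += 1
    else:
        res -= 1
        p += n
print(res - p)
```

-75

n=14: not <5, res = 0-1 = -1; p=14
n=8: not <5, res = (-1)-1 = -2; p=22
n=5: not <5, res = (-2)-1 = -3; p=27
n=10: not <5, res = (-3)-1 = -4; p=37
n=3: <5, res = (-4)+3 = -1; p=38
n=12: not <5, res = (-1)-1 = -2; p=50
n=11: not <5, res = (-2)-1 = -3; p=61
n=10: not <5, res = (-3)-1 = -4; p=71
res-p = (-4)-71 = -75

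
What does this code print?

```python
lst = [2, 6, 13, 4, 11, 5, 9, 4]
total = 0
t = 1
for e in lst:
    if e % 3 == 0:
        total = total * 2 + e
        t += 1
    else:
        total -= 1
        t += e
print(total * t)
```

336

e=2: not %3==0, total = 0-1 = -1; t=3
e=6: %3==0, total = (-1)*2+6 = 4; t=4
e=13: not %3==0, total = 4-1 = 3; t=17
e=4: not %3==0, total = 3-1 = 2; t=21
e=11: not %3==0, total = 2-1 = 1; t=32
e=5: not %3==0, total = 1-1 = 0; t=37
e=9: %3==0, total = 0*2+9 = 9; t=38
e=4: not %3==0, total = 9-1 = 8; t=42
total*t = 8*42 = 336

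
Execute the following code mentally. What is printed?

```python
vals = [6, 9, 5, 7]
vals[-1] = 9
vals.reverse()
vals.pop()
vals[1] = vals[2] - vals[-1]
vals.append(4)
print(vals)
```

[9, 0, 9, 4]

vals[-1] = 9 → [6, 9, 5, 9]
reverse → [9, 5, 9, 6]
pop() removes 6 → [9, 5, 9]
vals[1] = vals[2]-vals[-1] = 9-9 = 0 → [9, 0, 9]
append 4 → [9, 0, 9, 4]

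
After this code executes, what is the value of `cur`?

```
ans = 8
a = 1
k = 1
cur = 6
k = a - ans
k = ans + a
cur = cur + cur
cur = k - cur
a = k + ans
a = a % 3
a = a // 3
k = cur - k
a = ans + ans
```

k = 1-8 = -7
k = 8+1 = 9
cur = 6+6 = 12
cur = 9-12 = -3
a = 9+8 = 17
a = 17%3 = 2
a = 2//3 = 0
k = (-3)-9 = -12
a = 8+8 = 16

-3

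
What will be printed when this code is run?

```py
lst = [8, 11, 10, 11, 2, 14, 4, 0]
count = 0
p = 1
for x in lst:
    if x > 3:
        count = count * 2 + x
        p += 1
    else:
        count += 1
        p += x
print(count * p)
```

x=8: >3, count = 0*2+8 = 8; p=2
x=11: >3, count = 8*2+11 = 27; p=3
x=10: >3, count = 27*2+10 = 64; p=4
x=11: >3, count = 64*2+11 = 139; p=5
x=2: not >3, count = 139+1 = 140; p=7
x=14: >3, count = 140*2+14 = 294; p=8
x=4: >3, count = 294*2+4 = 592; p=9
x=0: not >3, count = 592+1 = 593; p=9
count*p = 593*9 = 5337

5337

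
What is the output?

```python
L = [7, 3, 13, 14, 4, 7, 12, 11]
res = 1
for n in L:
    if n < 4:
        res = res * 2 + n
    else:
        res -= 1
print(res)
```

-3

n=7: not <4, res = 1-1 = 0
n=3: <4, res = 0*2+3 = 3
n=13: not <4, res = 3-1 = 2
n=14: not <4, res = 2-1 = 1
n=4: not <4, res = 1-1 = 0
n=7: not <4, res = 0-1 = -1
n=12: not <4, res = (-1)-1 = -2
n=11: not <4, res = (-2)-1 = -3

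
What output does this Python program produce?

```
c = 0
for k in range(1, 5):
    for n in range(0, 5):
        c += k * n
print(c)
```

k=1,n=0: c = 0+0 = 0
k=1,n=1: c = 0+1 = 1
k=1,n=2: c = 1+2 = 3
k=1,n=3: c = 3+3 = 6
k=1,n=4: c = 6+4 = 10
k=2,n=0: c = 10+0 = 10
k=2,n=1: c = 10+2 = 12
k=2,n=2: c = 12+4 = 16
k=2,n=3: c = 16+6 = 22
k=2,n=4: c = 22+8 = 30
k=3,n=0: c = 30+0 = 30
k=3,n=1: c = 30+3 = 33
k=3,n=2: c = 33+6 = 39
k=3,n=3: c = 39+9 = 48
k=3,n=4: c = 48+12 = 60
k=4,n=0: c = 60+0 = 60
k=4,n=1: c = 60+4 = 64
k=4,n=2: c = 64+8 = 72
k=4,n=3: c = 72+12 = 84
k=4,n=4: c = 84+16 = 100

100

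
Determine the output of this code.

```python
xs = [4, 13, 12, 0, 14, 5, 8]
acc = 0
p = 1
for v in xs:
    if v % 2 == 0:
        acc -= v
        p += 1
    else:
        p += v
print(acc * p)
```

v=4: even, acc = 0-4 = -4; p=2
v=13: not even; p=15
v=12: even, acc = (-4)-12 = -16; p=16
v=0: even, acc = (-16)-0 = -16; p=17
v=14: even, acc = (-16)-14 = -30; p=18
v=5: not even; p=23
v=8: even, acc = (-30)-8 = -38; p=24
acc*p = (-38)*24 = -912

-912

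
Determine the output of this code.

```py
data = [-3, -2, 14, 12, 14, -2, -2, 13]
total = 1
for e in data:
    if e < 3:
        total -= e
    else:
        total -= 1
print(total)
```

e=-3: <3, total = 1-(-3) = 4
e=-2: <3, total = 4-(-2) = 6
e=14: not <3, total = 6-1 = 5
e=12: not <3, total = 5-1 = 4
e=14: not <3, total = 4-1 = 3
e=-2: <3, total = 3-(-2) = 5
e=-2: <3, total = 5-(-2) = 7
e=13: not <3, total = 7-1 = 6

6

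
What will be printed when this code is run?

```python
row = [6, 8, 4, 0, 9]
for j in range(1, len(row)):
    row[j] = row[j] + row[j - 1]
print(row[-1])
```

j=1: row[1] = 8+6 = 14 → [6, 14, 4, 0, 9]
j=2: row[2] = 4+14 = 18 → [6, 14, 18, 0, 9]
j=3: row[3] = 0+18 = 18 → [6, 14, 18, 18, 9]
j=4: row[4] = 9+18 = 27 → [6, 14, 18, 18, 27]

27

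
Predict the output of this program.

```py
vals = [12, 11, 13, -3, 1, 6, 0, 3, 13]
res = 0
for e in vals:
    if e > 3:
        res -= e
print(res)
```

-55

e=12: >3, res = 0-12 = -12
e=11: >3, res = (-12)-11 = -23
e=13: >3, res = (-23)-13 = -36
e=-3: not >3
e=1: not >3
e=6: >3, res = (-36)-6 = -42
e=0: not >3
e=3: not >3
e=13: >3, res = (-42)-13 = -55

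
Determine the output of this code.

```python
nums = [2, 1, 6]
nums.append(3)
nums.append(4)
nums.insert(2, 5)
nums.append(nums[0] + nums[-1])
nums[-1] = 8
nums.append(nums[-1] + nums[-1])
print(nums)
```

append 3 → [2, 1, 6, 3]
append 4 → [2, 1, 6, 3, 4]
insert 5 at 2 → [2, 1, 5, 6, 3, 4]
append nums[0]+nums[-1] = 2+4 = 6 → [2, 1, 5, 6, 3, 4, 6]
nums[-1] = 8 → [2, 1, 5, 6, 3, 4, 8]
append nums[-1]+nums[-1] = 8+8 = 16 → [2, 1, 5, 6, 3, 4, 8, 16]

[2, 1, 5, 6, 3, 4, 8, 16]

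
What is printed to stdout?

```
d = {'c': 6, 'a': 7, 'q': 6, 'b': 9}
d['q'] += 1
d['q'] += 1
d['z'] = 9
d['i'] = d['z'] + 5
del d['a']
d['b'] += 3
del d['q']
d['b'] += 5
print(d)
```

{'c': 6, 'b': 17, 'z': 9, 'i': 14}

d['q'] = 6+1 = 7 → {'c': 6, 'a': 7, 'q': 7, 'b': 9}
d['q'] = 7+1 = 8 → {'c': 6, 'a': 7, 'q': 8, 'b': 9}
d['z'] = 9 → {'c': 6, 'a': 7, 'q': 8, 'b': 9, 'z': 9}
d['i'] = d['z']+5 = 14 → {'c': 6, 'a': 7, 'q': 8, 'b': 9, 'z': 9, 'i': 14}
del 'a' → {'c': 6, 'q': 8, 'b': 9, 'z': 9, 'i': 14}
d['b'] = 9+3 = 12 → {'c': 6, 'q': 8, 'b': 12, 'z': 9, 'i': 14}
del 'q' → {'c': 6, 'b': 12, 'z': 9, 'i': 14}
d['b'] = 12+5 = 17 → {'c': 6, 'b': 17, 'z': 9, 'i': 14}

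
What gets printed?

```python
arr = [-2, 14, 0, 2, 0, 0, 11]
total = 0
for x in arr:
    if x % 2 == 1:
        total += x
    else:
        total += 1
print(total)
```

17

x=-2: not odd, total = 0+1 = 1
x=14: not odd, total = 1+1 = 2
x=0: not odd, total = 2+1 = 3
x=2: not odd, total = 3+1 = 4
x=0: not odd, total = 4+1 = 5
x=0: not odd, total = 5+1 = 6
x=11: odd, total = 6+11 = 17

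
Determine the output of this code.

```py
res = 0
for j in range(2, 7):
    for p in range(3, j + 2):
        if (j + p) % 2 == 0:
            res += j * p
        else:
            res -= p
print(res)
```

j=2,p=3: odd sum, res = 0-3 = -3
j=3,p=3: even sum, res = (-3)+9 = 6
j=3,p=4: odd sum, res = 6-4 = 2
j=4,p=3: odd sum, res = 2-3 = -1
j=4,p=4: even sum, res = (-1)+16 = 15
j=4,p=5: odd sum, res = 15-5 = 10
j=5,p=3: even sum, res = 10+15 = 25
j=5,p=4: odd sum, res = 25-4 = 21
j=5,p=5: even sum, res = 21+25 = 46
j=5,p=6: odd sum, res = 46-6 = 40
j=6,p=3: odd sum, res = 40-3 = 37
j=6,p=4: even sum, res = 37+24 = 61
j=6,p=5: odd sum, res = 61-5 = 56
j=6,p=6: even sum, res = 56+36 = 92
j=6,p=7: odd sum, res = 92-7 = 85

85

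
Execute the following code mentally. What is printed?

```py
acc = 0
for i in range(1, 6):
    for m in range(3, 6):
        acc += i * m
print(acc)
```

180

i=1,m=3: acc = 0+3 = 3
i=1,m=4: acc = 3+4 = 7
i=1,m=5: acc = 7+5 = 12
i=2,m=3: acc = 12+6 = 18
i=2,m=4: acc = 18+8 = 26
i=2,m=5: acc = 26+10 = 36
i=3,m=3: acc = 36+9 = 45
i=3,m=4: acc = 45+12 = 57
i=3,m=5: acc = 57+15 = 72
i=4,m=3: acc = 72+12 = 84
i=4,m=4: acc = 84+16 = 100
i=4,m=5: acc = 100+20 = 120
i=5,m=3: acc = 120+15 = 135
i=5,m=4: acc = 135+20 = 155
i=5,m=5: acc = 155+25 = 180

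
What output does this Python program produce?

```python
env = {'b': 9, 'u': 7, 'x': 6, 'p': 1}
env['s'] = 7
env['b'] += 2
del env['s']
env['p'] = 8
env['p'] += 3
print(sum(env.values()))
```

35

env['s'] = 7 → {'b': 9, 'u': 7, 'x': 6, 'p': 1, 's': 7}
env['b'] = 9+2 = 11 → {'b': 11, 'u': 7, 'x': 6, 'p': 1, 's': 7}
del 's' → {'b': 11, 'u': 7, 'x': 6, 'p': 1}
env['p'] = 8 → {'b': 11, 'u': 7, 'x': 6, 'p': 8}
env['p'] = 8+3 = 11 → {'b': 11, 'u': 7, 'x': 6, 'p': 11}
sum of values = 35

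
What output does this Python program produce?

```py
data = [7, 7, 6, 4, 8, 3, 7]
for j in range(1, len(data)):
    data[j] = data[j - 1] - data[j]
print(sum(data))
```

-76

j=1: data[1] = 7-7 = 0 → [7, 0, 6, 4, 8, 3, 7]
j=2: data[2] = 0-6 = -6 → [7, 0, -6, 4, 8, 3, 7]
j=3: data[3] = (-6)-4 = -10 → [7, 0, -6, -10, 8, 3, 7]
j=4: data[4] = (-10)-8 = -18 → [7, 0, -6, -10, -18, 3, 7]
j=5: data[5] = (-18)-3 = -21 → [7, 0, -6, -10, -18, -21, 7]
j=6: data[6] = (-21)-7 = -28 → [7, 0, -6, -10, -18, -21, -28]
sum = -76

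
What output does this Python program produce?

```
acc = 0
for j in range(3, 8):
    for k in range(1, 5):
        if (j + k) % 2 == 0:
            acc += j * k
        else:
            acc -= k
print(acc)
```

94

j=3,k=1: even sum, acc = 0+3 = 3
j=3,k=2: odd sum, acc = 3-2 = 1
j=3,k=3: even sum, acc = 1+9 = 10
j=3,k=4: odd sum, acc = 10-4 = 6
j=4,k=1: odd sum, acc = 6-1 = 5
j=4,k=2: even sum, acc = 5+8 = 13
j=4,k=3: odd sum, acc = 13-3 = 10
j=4,k=4: even sum, acc = 10+16 = 26
j=5,k=1: even sum, acc = 26+5 = 31
j=5,k=2: odd sum, acc = 31-2 = 29
j=5,k=3: even sum, acc = 29+15 = 44
j=5,k=4: odd sum, acc = 44-4 = 40
j=6,k=1: odd sum, acc = 40-1 = 39
j=6,k=2: even sum, acc = 39+12 = 51
j=6,k=3: odd sum, acc = 51-3 = 48
j=6,k=4: even sum, acc = 48+24 = 72
j=7,k=1: even sum, acc = 72+7 = 79
j=7,k=2: odd sum, acc = 79-2 = 77
j=7,k=3: even sum, acc = 77+21 = 98
j=7,k=4: odd sum, acc = 98-4 = 94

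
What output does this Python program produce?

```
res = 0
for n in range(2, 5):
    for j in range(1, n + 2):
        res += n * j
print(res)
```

102

n=2,j=1: res = 0+2 = 2
n=2,j=2: res = 2+4 = 6
n=2,j=3: res = 6+6 = 12
n=3,j=1: res = 12+3 = 15
n=3,j=2: res = 15+6 = 21
n=3,j=3: res = 21+9 = 30
n=3,j=4: res = 30+12 = 42
n=4,j=1: res = 42+4 = 46
n=4,j=2: res = 46+8 = 54
n=4,j=3: res = 54+12 = 66
n=4,j=4: res = 66+16 = 82
n=4,j=5: res = 82+20 = 102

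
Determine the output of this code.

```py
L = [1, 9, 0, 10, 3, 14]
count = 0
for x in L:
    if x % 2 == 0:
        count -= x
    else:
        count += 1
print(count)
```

-21

x=1: not even, count = 0+1 = 1
x=9: not even, count = 1+1 = 2
x=0: even, count = 2-0 = 2
x=10: even, count = 2-10 = -8
x=3: not even, count = (-8)+1 = -7
x=14: even, count = (-7)-14 = -21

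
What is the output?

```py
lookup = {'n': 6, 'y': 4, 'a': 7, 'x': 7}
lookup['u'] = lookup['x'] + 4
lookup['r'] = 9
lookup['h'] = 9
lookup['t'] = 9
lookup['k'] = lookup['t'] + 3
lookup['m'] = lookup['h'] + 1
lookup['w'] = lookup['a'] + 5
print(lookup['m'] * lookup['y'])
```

40

lookup['u'] = lookup['x']+4 = 11 → {'n': 6, 'y': 4, 'a': 7, 'x': 7, 'u': 11}
lookup['r'] = 9 → {'n': 6, 'y': 4, 'a': 7, 'x': 7, 'u': 11, 'r': 9}
lookup['h'] = 9 → {'n': 6, 'y': 4, 'a': 7, 'x': 7, 'u': 11, 'r': 9, 'h': 9}
lookup['t'] = 9 → {'n': 6, 'y': 4, 'a': 7, 'x': 7, 'u': 11, 'r': 9, 'h': 9, 't': 9}
lookup['k'] = lookup['t']+3 = 12 → {'n': 6, 'y': 4, 'a': 7, 'x': 7, 'u': 11, 'r': 9, 'h': 9, 't': 9, 'k': 12}
lookup['m'] = lookup['h']+1 = 10 → {'n': 6, 'y': 4, 'a': 7, 'x': 7, 'u': 11, 'r': 9, 'h': 9, 't': 9, 'k': 12, 'm': 10}
lookup['w'] = lookup['a']+5 = 12 → {'n': 6, 'y': 4, 'a': 7, 'x': 7, 'u': 11, 'r': 9, 'h': 9, 't': 9, 'k': 12, 'm': 10, 'w': 12}
lookup['m']*lookup['y'] = 10*4 = 40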